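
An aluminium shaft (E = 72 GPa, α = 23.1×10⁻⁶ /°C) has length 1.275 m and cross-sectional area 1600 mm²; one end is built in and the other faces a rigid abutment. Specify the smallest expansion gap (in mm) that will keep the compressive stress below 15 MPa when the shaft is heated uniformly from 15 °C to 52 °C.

Free expansion if unrestrained: δ_free = αΔT L = 23.1×10⁻⁶ × 37 × 1275 = 1.09 mm.
A stress of 15 MPa corresponds to the wall pushing the shaft back by σL/E = 15×1275/(72×10³) = 0.2656 mm.
So the gap has to take up the difference, g_min = δ_free − σL/E = 1.09 − 0.2656 = 0.8241 mm.

g ≈ 0.824 mm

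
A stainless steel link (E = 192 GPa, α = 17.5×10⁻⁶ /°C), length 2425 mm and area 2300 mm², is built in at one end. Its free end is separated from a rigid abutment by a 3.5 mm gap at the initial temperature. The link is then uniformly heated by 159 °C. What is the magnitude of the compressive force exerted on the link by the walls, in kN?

P ≈ 591 kN

Free thermal elongation = αΔT L = 17.5×10⁻⁶ × 159 × 2425 = 6.748 mm.
The gap closes (δ_free > 3.5 mm) and the wall then resists a further 6.748 − 3.5 = 3.248 mm of expansion.
Compatibility: PL/(AE) = 3.248 mm, so σ = P/A = E × (3.248/2425) = 257.1 MPa.
Force on the wall = σA = 257.1 × 2300 mm² = 591.4 kN.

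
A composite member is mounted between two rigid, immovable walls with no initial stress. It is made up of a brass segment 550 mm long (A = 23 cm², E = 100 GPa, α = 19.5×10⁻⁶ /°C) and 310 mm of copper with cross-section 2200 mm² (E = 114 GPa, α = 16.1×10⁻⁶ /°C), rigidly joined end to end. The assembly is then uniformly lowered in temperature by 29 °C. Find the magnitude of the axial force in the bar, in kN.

P ≈ 126 kN (tensile)

If the supports were absent, the total length change would be Σ αᵢΔT Lᵢ = 19.5×10⁻⁶×29×550 + 16.1×10⁻⁶×29×310 = 0.4558 mm.
The walls prevent any net length change, so an axial force P (same in every segment) develops. Compatibility: P · Σ Lᵢ/(AᵢEᵢ) = δ_free.
The series flexibility is Σ Lᵢ/(AᵢEᵢ) = 550/(2300×100×10³) + 310/(2200×114×10³) = 3.627×10⁻⁶ mm/N.
So P = 0.4558 / 3.627×10⁻⁶ = 125.6 kN, tensile.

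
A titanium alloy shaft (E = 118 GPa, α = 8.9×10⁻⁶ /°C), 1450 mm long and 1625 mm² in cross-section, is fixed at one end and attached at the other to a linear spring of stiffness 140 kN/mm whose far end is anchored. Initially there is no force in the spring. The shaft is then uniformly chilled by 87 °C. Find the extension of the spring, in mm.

If the spring were absent the shaft would shorten by αΔT L = 8.9×10⁻⁶ × 87 × 1450 = 1.123 mm.
Let P be the tensile force in the spring. The shaft extends elastically by PL/(AE) and the spring stretches by P/k; together these equal δ_free.
So P = δ_free / [L/(AE) + 1/k] = 1.123 / [ 1450/(1625×118×10³) + 1/(140×10³) ].
P = 1.123 / 1.47×10⁻⁵ = 76350 N.
Spring extension = P/k = 76350/(140×10³) = 0.5454 mm.

δ ≈ 0.545 mm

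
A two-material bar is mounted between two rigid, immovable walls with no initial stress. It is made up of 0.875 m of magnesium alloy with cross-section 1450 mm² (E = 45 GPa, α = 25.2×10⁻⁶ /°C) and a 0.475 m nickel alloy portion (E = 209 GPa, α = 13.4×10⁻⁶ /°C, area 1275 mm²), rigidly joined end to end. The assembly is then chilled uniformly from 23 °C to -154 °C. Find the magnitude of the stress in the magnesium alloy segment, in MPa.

Free thermal contraction of the whole bar: Σ αᵢΔT Lᵢ = 25.2×10⁻⁶×177×875 + 13.4×10⁻⁶×177×475 = 5.029 mm.
Since the ends are fixed, an axial force P builds up, equal in every segment, with P · Σ Lᵢ/(AᵢEᵢ) = δ_free.
The series flexibility is Σ Lᵢ/(AᵢEᵢ) = 875/(1450×45×10³) + 475/(1275×209×10³) = 1.519×10⁻⁵ mm/N.
P = 5.029 / 1.519×10⁻⁵ = 331000 N = 331 kN, tensile.
σ_{magnesium alloy} = P / A = 331000 / 1450 = 228.3 MPa.

σ ≈ 228 MPa (tensile)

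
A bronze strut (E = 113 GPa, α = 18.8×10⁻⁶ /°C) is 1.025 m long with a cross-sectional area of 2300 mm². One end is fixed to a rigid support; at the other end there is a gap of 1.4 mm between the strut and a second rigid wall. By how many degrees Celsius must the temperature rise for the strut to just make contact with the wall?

ΔT ≈ 72.7 °C

The gap closes when αΔT L = 1.4 mm, since the strut is still unstressed at that instant.
So ΔT = g/(αL) = 1.4/(18.8×10⁻⁶ × 1025) = 72.65 °C.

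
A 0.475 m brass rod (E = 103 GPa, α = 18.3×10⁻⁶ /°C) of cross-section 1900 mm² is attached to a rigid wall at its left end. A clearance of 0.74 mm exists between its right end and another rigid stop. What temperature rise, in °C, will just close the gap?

ΔT ≈ 85.1 °C

The gap closes when αΔT L = 0.74 mm, since the rod is still unstressed at that instant.
ΔT = 0.74 / (18.3×10⁻⁶ × 475) = 85.13 °C.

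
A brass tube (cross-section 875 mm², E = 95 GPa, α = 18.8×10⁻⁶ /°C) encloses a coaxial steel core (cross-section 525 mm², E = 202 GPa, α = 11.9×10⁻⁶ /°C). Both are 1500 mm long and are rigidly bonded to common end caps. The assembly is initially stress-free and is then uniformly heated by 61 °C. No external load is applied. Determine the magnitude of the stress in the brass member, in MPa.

The brass has the larger α, so on heating it would change length more than the steel if both were free. The rigid plates force a common final length, so the brass is put into compression and the steel into tension, with equal and opposite forces P (no external load).
Equating the net (thermal + elastic) strains gives |α₁ − α₂|·ΔT = P·[1/(A₁E₁) + 1/(A₂E₂)].
|α₁ − α₂|·ΔT = 6.9×10⁻⁶ × 61 = 0.0004209.
1/(A₁E₁) + 1/(A₂E₂) = 1/(875×95×10³) + 1/(525×202×10³) = 2.146×10⁻⁸ N⁻¹.
So P = 0.0004209 / 2.146×10⁻⁸ = 19.61 kN.
σ_{brass} = P/A₁ = 19610/875 = 22.42 MPa, compressive.

σ ≈ 22.4 MPa (compressive)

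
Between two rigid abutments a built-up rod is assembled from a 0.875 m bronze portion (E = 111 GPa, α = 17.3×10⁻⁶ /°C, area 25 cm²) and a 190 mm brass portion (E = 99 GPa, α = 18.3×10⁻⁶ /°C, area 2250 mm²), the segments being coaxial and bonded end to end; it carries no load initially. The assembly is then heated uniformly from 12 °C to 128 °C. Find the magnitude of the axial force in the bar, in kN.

P ≈ 539 kN (compressive)

Free thermal expansion of the whole bar: Σ αᵢΔT Lᵢ = 17.3×10⁻⁶×116×875 + 18.3×10⁻⁶×116×190 = 2.159 mm.
Since the ends are fixed, an axial force P builds up, equal in every segment, with P · Σ Lᵢ/(AᵢEᵢ) = δ_free.
Σ Lᵢ/(AᵢEᵢ) = 875/(2500×111×10³) + 190/(2250×99×10³) = 4.006×10⁻⁶ mm/N.
So P = 2.159 / 4.006×10⁻⁶ = 539 kN, compressive.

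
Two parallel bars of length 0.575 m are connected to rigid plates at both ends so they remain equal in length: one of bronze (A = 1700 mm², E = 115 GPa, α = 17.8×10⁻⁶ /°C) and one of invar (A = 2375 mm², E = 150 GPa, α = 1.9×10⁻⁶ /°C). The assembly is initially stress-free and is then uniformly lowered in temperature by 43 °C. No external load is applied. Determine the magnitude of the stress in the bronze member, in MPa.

Both members must finish at the same length. With the larger α, the bronze tends to over-contract; the plates restrain it, putting the bronze in tension and the invar in compression. With no external load the two internal forces are equal and opposite, magnitude P.
Compatibility of the two members (thermal + elastic change equal): (α₁ − α₂)ΔT = P·[1/(A₁E₁) + 1/(A₂E₂)].
|α₁ − α₂|·ΔT = 15.9×10⁻⁶ × 43 = 0.0006837.
1/(A₁E₁) + 1/(A₂E₂) = 1/(1700×115×10³) + 1/(2375×150×10³) = 7.922×10⁻⁹ N⁻¹.
P = 0.0006837 / 7.922×10⁻⁹ = 86300 N = 86.3 kN.
σ_{bronze} = P/A₁ = 86300/1700 = 50.77 MPa, tensile.

σ ≈ 50.8 MPa (tensile)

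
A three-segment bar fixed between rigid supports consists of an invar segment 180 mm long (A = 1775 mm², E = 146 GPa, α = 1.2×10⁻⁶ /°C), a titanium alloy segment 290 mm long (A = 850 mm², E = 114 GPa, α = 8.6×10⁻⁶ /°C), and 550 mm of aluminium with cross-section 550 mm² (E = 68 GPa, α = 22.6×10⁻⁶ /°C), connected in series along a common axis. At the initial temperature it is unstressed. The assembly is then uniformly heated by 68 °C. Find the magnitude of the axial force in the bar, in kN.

Free thermal expansion of the whole bar: Σ αᵢΔT Lᵢ = 1.2×10⁻⁶×68×180 + 8.6×10⁻⁶×68×290 + 22.6×10⁻⁶×68×550 = 1.03 mm.
Since the ends are fixed, an axial force P builds up, equal in every segment, with P · Σ Lᵢ/(AᵢEᵢ) = δ_free.
The series flexibility is Σ Lᵢ/(AᵢEᵢ) = 180/(1775×146×10³) + 290/(850×114×10³) + 550/(550×68×10³) = 1.839×10⁻⁵ mm/N.
Hence P = δ_free / Σ(L/AE) = 1.03/1.839×10⁻⁵ = 55.97 kN (compressive).

P ≈ 56 kN (compressive)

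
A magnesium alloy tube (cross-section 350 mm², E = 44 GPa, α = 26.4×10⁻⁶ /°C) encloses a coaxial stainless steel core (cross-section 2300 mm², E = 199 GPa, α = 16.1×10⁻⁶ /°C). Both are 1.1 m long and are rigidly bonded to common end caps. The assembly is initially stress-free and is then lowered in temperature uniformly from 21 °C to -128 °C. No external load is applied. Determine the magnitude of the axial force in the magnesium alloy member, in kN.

P ≈ 22.9 kN (tensile in the magnesium alloy)

The magnesium alloy has the larger α, so on cooling it would change length more than the stainless steel if both were free. The rigid plates force a common final length, so the magnesium alloy is put into tension and the stainless steel into compression, with equal and opposite forces P (no external load).
Compatibility of the two members (thermal + elastic change equal): (α₁ − α₂)ΔT = P·[1/(A₁E₁) + 1/(A₂E₂)].
|α₁ − α₂|·ΔT = 10.3×10⁻⁶ × 149 = 0.001535.
1/(A₁E₁) + 1/(A₂E₂) = 1/(350×44×10³) + 1/(2300×199×10³) = 6.712×10⁻⁸ N⁻¹.
So P = 0.001535 / 6.712×10⁻⁸ = 22.87 kN.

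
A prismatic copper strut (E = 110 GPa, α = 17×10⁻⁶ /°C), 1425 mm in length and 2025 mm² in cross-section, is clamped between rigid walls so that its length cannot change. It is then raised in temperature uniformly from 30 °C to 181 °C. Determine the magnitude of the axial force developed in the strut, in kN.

P ≈ 572 kN (compressive)

Full restraint means ε = 0, so the stress is σ = EαΔT = 110×10³ × 17×10⁻⁶ × 151 = 282.4 MPa.
Then P = σA = 282.4 × 2025 mm² = 571.8 kN, compressive.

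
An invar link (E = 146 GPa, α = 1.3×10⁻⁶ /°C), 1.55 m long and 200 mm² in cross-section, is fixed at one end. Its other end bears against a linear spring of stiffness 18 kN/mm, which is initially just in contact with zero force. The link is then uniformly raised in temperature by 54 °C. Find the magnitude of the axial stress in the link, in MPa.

σ ≈ 5.01 MPa (compressive)

The unrestrained thermal change is αΔT L = 1.3×10⁻⁶ × 54 × 1550 = 0.1088 mm.
With a force P in the spring, the elastic change of the link is PL/(AE) and that of the spring is P/k; compatibility requires their sum to equal δ_free.
So P = δ_free / [L/(AE) + 1/k] = 0.1088 / [ 1550/(200×146×10³) + 1/(18×10³) ].
P = 0.1088 / 0.0001086 = 1002 N.
σ = P/A = 1002/200 = 5.008 MPa.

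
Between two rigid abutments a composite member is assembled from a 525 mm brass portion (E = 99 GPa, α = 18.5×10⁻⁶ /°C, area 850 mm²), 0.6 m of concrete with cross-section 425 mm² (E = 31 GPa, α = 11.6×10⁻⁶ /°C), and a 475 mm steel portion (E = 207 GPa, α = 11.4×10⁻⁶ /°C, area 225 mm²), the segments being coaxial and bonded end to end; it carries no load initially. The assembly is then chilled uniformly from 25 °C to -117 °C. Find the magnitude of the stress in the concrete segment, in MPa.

σ ≈ 119 MPa (tensile)

Free thermal contraction of the whole bar: Σ αᵢΔT Lᵢ = 18.5×10⁻⁶×142×525 + 11.6×10⁻⁶×142×600 + 11.4×10⁻⁶×142×475 = 3.136 mm.
The walls prevent any net length change, so an axial force P (same in every segment) develops. Compatibility: P · Σ Lᵢ/(AᵢEᵢ) = δ_free.
The series flexibility is Σ Lᵢ/(AᵢEᵢ) = 525/(850×99×10³) + 600/(425×31×10³) + 475/(225×207×10³) = 6.198×10⁻⁵ mm/N.
Hence P = δ_free / Σ(L/AE) = 3.136/6.198×10⁻⁵ = 50.61 kN (tensile).
σ_{concrete} = P / A = 50610 / 425 = 119.1 MPa.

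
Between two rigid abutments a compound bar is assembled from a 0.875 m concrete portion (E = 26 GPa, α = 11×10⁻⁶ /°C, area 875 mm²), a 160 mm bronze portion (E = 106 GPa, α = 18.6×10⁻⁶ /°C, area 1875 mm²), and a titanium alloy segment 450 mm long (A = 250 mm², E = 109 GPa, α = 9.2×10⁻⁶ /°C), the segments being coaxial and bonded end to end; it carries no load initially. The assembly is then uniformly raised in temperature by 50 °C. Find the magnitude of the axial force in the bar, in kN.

With the walls removed the bar would change length by δ_free = Σ αᵢΔT Lᵢ = 11×10⁻⁶×50×875 + 18.6×10⁻⁶×50×160 + 9.2×10⁻⁶×50×450 = 0.837 mm.
Since the ends are fixed, an axial force P builds up, equal in every segment, with P · Σ Lᵢ/(AᵢEᵢ) = δ_free.
The series flexibility is Σ Lᵢ/(AᵢEᵢ) = 875/(875×26×10³) + 160/(1875×106×10³) + 450/(250×109×10³) = 5.578×10⁻⁵ mm/N.
P = 0.837 / 5.578×10⁻⁵ = 15010 N = 15.01 kN, compressive.

P ≈ 15 kN (compressive)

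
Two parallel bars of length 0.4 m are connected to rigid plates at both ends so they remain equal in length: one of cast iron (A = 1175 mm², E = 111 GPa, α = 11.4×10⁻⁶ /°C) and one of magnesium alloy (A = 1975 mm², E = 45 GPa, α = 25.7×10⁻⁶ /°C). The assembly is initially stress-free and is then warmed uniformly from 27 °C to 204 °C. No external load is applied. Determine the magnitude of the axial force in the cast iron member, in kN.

Both members must finish at the same length. With the larger α, the magnesium alloy tends to over-expand; the plates restrain it, putting the magnesium alloy in compression and the cast iron in tension. With no external load the two internal forces are equal and opposite, magnitude P.
Compatibility of the two members (thermal + elastic change equal): (α₁ − α₂)ΔT = P·[1/(A₁E₁) + 1/(A₂E₂)].
|α₁ − α₂|·ΔT = 14.3×10⁻⁶ × 177 = 0.002531.
1/(A₁E₁) + 1/(A₂E₂) = 1/(1175×111×10³) + 1/(1975×45×10³) = 1.892×10⁻⁸ N⁻¹.
P = 0.002531 / 1.892×10⁻⁸ = 133800 N = 133.8 kN.

P ≈ 134 kN (tensile in the cast iron)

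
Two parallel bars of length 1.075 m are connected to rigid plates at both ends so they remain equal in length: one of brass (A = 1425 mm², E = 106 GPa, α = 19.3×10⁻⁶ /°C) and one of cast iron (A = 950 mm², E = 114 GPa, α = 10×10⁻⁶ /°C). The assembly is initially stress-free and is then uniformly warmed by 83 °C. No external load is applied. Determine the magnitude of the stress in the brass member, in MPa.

σ ≈ 34.2 MPa (compressive)

The brass has the larger α, so on heating it would change length more than the cast iron if both were free. The rigid plates force a common final length, so the brass is put into compression and the cast iron into tension, with equal and opposite forces P (no external load).
Compatibility of the two members (thermal + elastic change equal): (α₁ − α₂)ΔT = P·[1/(A₁E₁) + 1/(A₂E₂)].
|α₁ − α₂|·ΔT = 9.3×10⁻⁶ × 83 = 0.0007719.
1/(A₁E₁) + 1/(A₂E₂) = 1/(1425×106×10³) + 1/(950×114×10³) = 1.585×10⁻⁸ N⁻¹.
So P = 0.0007719 / 1.585×10⁻⁸ = 48.69 kN.
σ_{brass} = P/A₁ = 48690/1425 = 34.17 MPa, compressive.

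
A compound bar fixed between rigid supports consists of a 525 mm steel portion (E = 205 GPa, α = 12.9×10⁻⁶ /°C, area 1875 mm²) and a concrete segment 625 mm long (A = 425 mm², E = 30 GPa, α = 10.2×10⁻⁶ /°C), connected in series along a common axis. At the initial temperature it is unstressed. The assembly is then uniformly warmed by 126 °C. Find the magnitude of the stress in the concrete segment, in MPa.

σ ≈ 77.4 MPa (compressive)

If the supports were absent, the total length change would be Σ αᵢΔT Lᵢ = 12.9×10⁻⁶×126×525 + 10.2×10⁻⁶×126×625 = 1.657 mm.
The walls prevent any net length change, so an axial force P (same in every segment) develops. Compatibility: P · Σ Lᵢ/(AᵢEᵢ) = δ_free.
The series flexibility is Σ Lᵢ/(AᵢEᵢ) = 525/(1875×205×10³) + 625/(425×30×10³) = 5.039×10⁻⁵ mm/N.
P = 1.657 / 5.039×10⁻⁵ = 32880 N = 32.88 kN, compressive.
σ_{concrete} = P / A = 32880 / 425 = 77.36 MPa.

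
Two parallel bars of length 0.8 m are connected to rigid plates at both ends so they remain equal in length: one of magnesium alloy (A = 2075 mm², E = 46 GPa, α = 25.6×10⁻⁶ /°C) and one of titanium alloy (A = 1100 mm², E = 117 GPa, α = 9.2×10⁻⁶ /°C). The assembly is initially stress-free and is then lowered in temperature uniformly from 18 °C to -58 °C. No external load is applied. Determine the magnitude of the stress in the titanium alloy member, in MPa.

The magnesium alloy has the larger α, so on cooling it would change length more than the titanium alloy if both were free. The rigid plates force a common final length, so the magnesium alloy is put into tension and the titanium alloy into compression, with equal and opposite forces P (no external load).
Setting the final lengths equal and cancelling L: (α₁ − α₂)ΔT = P/(A₁E₁) + P/(A₂E₂).
|α₁ − α₂|·ΔT = 16.4×10⁻⁶ × 76 = 0.001246.
1/(A₁E₁) + 1/(A₂E₂) = 1/(2075×46×10³) + 1/(1100×117×10³) = 1.825×10⁻⁸ N⁻¹.
P = 0.001246 / 1.825×10⁻⁸ = 68310 N = 68.31 kN.
σ_{titanium alloy} = P/A₂ = 68310/1100 = 62.1 MPa, compressive.

σ ≈ 62.1 MPa (compressive)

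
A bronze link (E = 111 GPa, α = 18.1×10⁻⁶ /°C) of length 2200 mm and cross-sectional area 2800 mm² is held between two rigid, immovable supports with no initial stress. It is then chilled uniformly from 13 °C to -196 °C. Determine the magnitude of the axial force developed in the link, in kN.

With zero net strain, σ = E·αΔT = 111 GPa × 18.1×10⁻⁶ × 209 = 419.9 MPa.
P = AEαΔT = 2800 × 111×10³ × 18.1×10⁻⁶ × 209 = 1176 kN (tensile).

P ≈ 1180 kN (tensile)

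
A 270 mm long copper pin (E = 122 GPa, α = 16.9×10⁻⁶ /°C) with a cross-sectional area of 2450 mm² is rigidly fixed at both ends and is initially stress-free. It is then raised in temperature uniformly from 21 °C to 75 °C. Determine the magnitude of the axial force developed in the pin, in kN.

Full restraint means ε = 0, so the stress is σ = EαΔT = 122×10³ × 16.9×10⁻⁶ × 54 = 111.3 MPa.
P = AEαΔT = 2450 × 122×10³ × 16.9×10⁻⁶ × 54 = 272.8 kN (compressive).

P ≈ 273 kN (compressive)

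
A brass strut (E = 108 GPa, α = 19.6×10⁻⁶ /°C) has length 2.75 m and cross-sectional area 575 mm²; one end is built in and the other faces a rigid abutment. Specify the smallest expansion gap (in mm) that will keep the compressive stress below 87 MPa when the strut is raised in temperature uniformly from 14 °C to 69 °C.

g ≈ 0.749 mm

With no wall the strut would lengthen by αΔT L = 19.6×10⁻⁶ × 55 × 2750 = 2.965 mm.
A stress of 87 MPa corresponds to the wall pushing the strut back by σL/E = 87×2750/(108×10³) = 2.215 mm.
So the gap has to take up the difference, g_min = δ_free − σL/E = 2.965 − 2.215 = 0.7492 mm.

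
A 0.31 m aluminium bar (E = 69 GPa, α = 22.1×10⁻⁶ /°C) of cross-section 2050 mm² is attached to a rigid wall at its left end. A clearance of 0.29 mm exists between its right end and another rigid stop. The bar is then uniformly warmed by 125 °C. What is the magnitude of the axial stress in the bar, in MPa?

If the wall were absent the bar would grow by αΔT L = 22.1×10⁻⁶ × 125 × 310 = 0.8564 mm.
The gap closes (δ_free > 0.29 mm) and the wall then resists a further 0.8564 − 0.29 = 0.5664 mm of expansion.
That suppressed elongation corresponds to σ = E·Δ/L = 69×10³ × 0.5664/310 = 126.1 MPa.

σ ≈ 126 MPa (compressive)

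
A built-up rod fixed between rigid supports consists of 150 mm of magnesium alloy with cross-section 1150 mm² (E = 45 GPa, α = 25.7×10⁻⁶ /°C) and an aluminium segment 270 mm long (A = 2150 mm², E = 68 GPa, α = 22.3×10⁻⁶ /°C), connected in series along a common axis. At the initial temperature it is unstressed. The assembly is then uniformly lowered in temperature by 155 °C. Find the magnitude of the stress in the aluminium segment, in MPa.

Free thermal contraction of the whole bar: Σ αᵢΔT Lᵢ = 25.7×10⁻⁶×155×150 + 22.3×10⁻⁶×155×270 = 1.531 mm.
The rigid supports impose zero overall length change; the single axial force P common to all segments must satisfy P Σ Lᵢ/(AᵢEᵢ) = δ_free.
The series flexibility is Σ Lᵢ/(AᵢEᵢ) = 150/(1150×45×10³) + 270/(2150×68×10³) = 4.745×10⁻⁶ mm/N.
Hence P = δ_free / Σ(L/AE) = 1.531/4.745×10⁻⁶ = 322.6 kN (tensile).
σ_{aluminium} = P / A = 322600 / 2150 = 150 MPa.

σ ≈ 150 MPa (tensile)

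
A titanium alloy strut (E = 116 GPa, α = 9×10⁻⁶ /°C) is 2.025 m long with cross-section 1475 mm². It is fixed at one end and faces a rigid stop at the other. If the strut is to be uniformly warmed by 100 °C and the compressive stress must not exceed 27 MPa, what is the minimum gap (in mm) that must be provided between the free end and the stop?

With no wall the strut would lengthen by αΔT L = 9×10⁻⁶ × 100 × 2025 = 1.823 mm.
At the allowable stress the elastic shortening the wall may impose is σL/E = 27 × 2025 / (116×10³) = 0.4713 mm.
The gap must absorb the remainder: g_min = 1.823 − 0.4713 = 1.351 mm.

g ≈ 1.35 mm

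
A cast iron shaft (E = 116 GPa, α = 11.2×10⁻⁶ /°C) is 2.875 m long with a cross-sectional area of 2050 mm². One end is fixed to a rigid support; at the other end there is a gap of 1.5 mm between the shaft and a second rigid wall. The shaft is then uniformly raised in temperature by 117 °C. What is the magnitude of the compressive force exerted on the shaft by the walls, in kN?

Free thermal elongation = αΔT L = 11.2×10⁻⁶ × 117 × 2875 = 3.767 mm.
After closing the 1.5 mm clearance, 3.767 − 1.5 = 2.267 mm of expansion remains to be suppressed by the wall.
That suppressed elongation corresponds to σ = E·Δ/L = 116×10³ × 2.267/2875 = 91.48 MPa.
Force on the wall = σA = 91.48 × 2050 mm² = 187.5 kN.

P ≈ 188 kN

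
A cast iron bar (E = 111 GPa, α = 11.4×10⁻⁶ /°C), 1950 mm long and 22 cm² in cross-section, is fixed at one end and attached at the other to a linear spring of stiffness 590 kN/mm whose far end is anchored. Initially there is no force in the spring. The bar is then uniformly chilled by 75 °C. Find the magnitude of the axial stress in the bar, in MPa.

σ ≈ 78.3 MPa (tensile)

If the spring were absent the bar would shorten by αΔT L = 11.4×10⁻⁶ × 75 × 1950 = 1.667 mm.
With a force P in the spring, the elastic change of the bar is PL/(AE) and that of the spring is P/k; compatibility requires their sum to equal δ_free.
P [ L/(AE) + 1/k ] = δ_free → P [ 1950/(2200×111×10³) + 1/(590×10³) ] = 1.667.
P = 1.667 / 9.68×10⁻⁶ = 172200 N.
σ = P/A = 172200/2200 = 78.29 MPa.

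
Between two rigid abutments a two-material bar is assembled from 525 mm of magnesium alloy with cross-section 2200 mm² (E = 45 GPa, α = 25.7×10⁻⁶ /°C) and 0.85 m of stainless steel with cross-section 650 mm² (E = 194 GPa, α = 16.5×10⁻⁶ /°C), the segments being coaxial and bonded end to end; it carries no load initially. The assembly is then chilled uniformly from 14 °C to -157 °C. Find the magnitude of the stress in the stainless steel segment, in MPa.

With the walls removed the bar would change length by δ_free = Σ αᵢΔT Lᵢ = 25.7×10⁻⁶×171×525 + 16.5×10⁻⁶×171×850 = 4.705 mm.
The rigid supports impose zero overall length change; the single axial force P common to all segments must satisfy P Σ Lᵢ/(AᵢEᵢ) = δ_free.
Σ Lᵢ/(AᵢEᵢ) = 525/(2200×45×10³) + 850/(650×194×10³) = 1.204×10⁻⁵ mm/N.
So P = 4.705 / 1.204×10⁻⁵ = 390.7 kN, tensile.
σ_{stainless steel} = P / A = 390700 / 650 = 601.1 MPa.

σ ≈ 601 MPa (tensile)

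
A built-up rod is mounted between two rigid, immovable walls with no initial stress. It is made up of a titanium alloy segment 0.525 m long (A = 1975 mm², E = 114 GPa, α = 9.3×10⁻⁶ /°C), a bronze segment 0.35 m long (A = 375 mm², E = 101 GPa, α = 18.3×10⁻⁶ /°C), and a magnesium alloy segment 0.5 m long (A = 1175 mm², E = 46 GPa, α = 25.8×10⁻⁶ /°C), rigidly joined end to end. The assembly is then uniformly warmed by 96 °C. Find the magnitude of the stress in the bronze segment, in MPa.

σ ≈ 297 MPa (compressive)

Free thermal expansion of the whole bar: Σ αᵢΔT Lᵢ = 9.3×10⁻⁶×96×525 + 18.3×10⁻⁶×96×350 + 25.8×10⁻⁶×96×500 = 2.322 mm.
The walls prevent any net length change, so an axial force P (same in every segment) develops. Compatibility: P · Σ Lᵢ/(AᵢEᵢ) = δ_free.
The series flexibility is Σ Lᵢ/(AᵢEᵢ) = 525/(1975×114×10³) + 350/(375×101×10³) + 500/(1175×46×10³) = 2.082×10⁻⁵ mm/N.
P = 2.322 / 2.082×10⁻⁵ = 111500 N = 111.5 kN, compressive.
σ_{bronze} = P / A = 111500 / 375 = 297.4 MPa.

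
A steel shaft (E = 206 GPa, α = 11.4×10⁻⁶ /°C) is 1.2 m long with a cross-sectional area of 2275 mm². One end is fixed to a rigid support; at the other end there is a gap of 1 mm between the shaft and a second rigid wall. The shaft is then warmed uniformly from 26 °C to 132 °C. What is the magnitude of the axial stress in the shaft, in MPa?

If the wall were absent the shaft would grow by αΔT L = 11.4×10⁻⁶ × 106 × 1200 = 1.45 mm.
The gap closes (δ_free > 1 mm) and the wall then resists a further 1.45 − 1 = 0.4501 mm of expansion.
Compatibility: PL/(AE) = 0.4501 mm, so σ = P/A = E × (0.4501/1200) = 77.26 MPa.

σ ≈ 77.3 MPa (compressive)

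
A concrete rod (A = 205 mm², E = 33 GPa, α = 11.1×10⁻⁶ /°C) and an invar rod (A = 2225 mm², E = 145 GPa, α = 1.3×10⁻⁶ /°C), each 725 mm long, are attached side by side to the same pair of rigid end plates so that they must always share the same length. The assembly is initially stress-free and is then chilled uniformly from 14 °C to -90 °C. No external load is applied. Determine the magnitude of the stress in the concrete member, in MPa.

σ ≈ 32.9 MPa (tensile)

The concrete has the larger α, so on cooling it would change length more than the invar if both were free. The rigid plates force a common final length, so the concrete is put into tension and the invar into compression, with equal and opposite forces P (no external load).
Equating the net (thermal + elastic) strains gives |α₁ − α₂|·ΔT = P·[1/(A₁E₁) + 1/(A₂E₂)].
|α₁ − α₂|·ΔT = 9.8×10⁻⁶ × 104 = 0.001019.
1/(A₁E₁) + 1/(A₂E₂) = 1/(205×33×10³) + 1/(2225×145×10³) = 1.509×10⁻⁷ N⁻¹.
So P = 0.001019 / 1.509×10⁻⁷ = 6.753 kN.
σ_{concrete} = P/A₁ = 6753/205 = 32.94 MPa, tensile.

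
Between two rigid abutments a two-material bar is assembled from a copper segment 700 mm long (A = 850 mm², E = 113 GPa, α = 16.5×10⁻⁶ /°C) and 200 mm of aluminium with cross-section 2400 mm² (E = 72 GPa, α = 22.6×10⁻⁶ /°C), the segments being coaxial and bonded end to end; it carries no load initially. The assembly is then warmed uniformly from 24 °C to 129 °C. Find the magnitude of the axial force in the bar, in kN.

P ≈ 200 kN (compressive)

Free thermal expansion of the whole bar: Σ αᵢΔT Lᵢ = 16.5×10⁻⁶×105×700 + 22.6×10⁻⁶×105×200 = 1.687 mm.
The rigid supports impose zero overall length change; the single axial force P common to all segments must satisfy P Σ Lᵢ/(AᵢEᵢ) = δ_free.
Σ Lᵢ/(AᵢEᵢ) = 700/(850×113×10³) + 200/(2400×72×10³) = 8.445×10⁻⁶ mm/N.
P = 1.687 / 8.445×10⁻⁶ = 199800 N = 199.8 kN, compressive.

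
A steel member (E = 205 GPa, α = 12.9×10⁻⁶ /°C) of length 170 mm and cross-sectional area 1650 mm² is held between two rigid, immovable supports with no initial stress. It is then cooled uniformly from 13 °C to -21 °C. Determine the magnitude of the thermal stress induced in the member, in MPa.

σ ≈ 89.9 MPa (tensile)

Because both ends are immovable the net strain is zero, and the suppressed thermal strain is αΔT = 12.9×10⁻⁶ × 34 = 438.6×10⁻⁶.
σ = EαΔT = 205×10³ × 12.9×10⁻⁶ × 34 = 89.91 MPa (tensile; the member is trying to contract).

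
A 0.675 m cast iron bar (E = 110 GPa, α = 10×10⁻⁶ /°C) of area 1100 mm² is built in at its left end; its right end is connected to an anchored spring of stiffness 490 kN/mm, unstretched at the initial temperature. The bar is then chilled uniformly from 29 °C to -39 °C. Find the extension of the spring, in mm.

δ ≈ 0.123 mm

Free thermal contraction: δ_free = αΔT L = 10×10⁻⁶ × 68 × 675 = 0.459 mm.
With a force P in the spring, the elastic change of the bar is PL/(AE) and that of the spring is P/k; compatibility requires their sum to equal δ_free.
P [ L/(AE) + 1/k ] = δ_free → P [ 675/(1100×110×10³) + 1/(490×10³) ] = 0.459.
P = 0.459 / 7.619×10⁻⁶ = 60240 N.
Spring extension = P/k = 60240/(490×10³) = 0.1229 mm.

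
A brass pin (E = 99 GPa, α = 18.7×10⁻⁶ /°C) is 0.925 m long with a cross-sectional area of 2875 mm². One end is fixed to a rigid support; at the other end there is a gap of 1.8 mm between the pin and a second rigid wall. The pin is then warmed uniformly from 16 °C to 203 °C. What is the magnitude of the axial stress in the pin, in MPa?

If the wall were absent the pin would grow by αΔT L = 18.7×10⁻⁶ × 187 × 925 = 3.235 mm.
After closing the 1.8 mm clearance, 3.235 − 1.8 = 1.435 mm of expansion remains to be suppressed by the wall.
Compatibility: PL/(AE) = 1.435 mm, so σ = P/A = E × (1.435/925) = 153.5 MPa.

σ ≈ 154 MPa (compressive)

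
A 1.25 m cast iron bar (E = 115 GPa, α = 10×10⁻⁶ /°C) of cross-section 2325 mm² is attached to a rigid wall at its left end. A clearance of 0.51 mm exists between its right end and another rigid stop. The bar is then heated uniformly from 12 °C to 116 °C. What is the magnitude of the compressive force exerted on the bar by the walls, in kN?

If the wall were absent the bar would grow by αΔT L = 10×10⁻⁶ × 104 × 1250 = 1.3 mm.
This exceeds the 0.51 mm gap, so the wall pushes back. The portion of expansion that must be recovered elastically is δ_free − gap = 1.3 − 0.51 = 0.79 mm.
So σ = E(δ_free − g)/L = 115×10³ × 0.79/1250 = 72.68 MPa.
P = σA = 72.68 × 2325 = 169 kN.

P ≈ 169 kN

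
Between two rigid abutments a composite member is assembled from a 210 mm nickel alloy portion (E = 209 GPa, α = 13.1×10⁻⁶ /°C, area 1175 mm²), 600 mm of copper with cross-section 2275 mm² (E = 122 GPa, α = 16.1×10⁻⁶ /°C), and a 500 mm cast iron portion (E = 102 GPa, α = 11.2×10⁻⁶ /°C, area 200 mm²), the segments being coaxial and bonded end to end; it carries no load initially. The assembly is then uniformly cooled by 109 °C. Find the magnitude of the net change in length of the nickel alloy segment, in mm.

|ΔL| ≈ 0.239 mm

Free thermal contraction of the whole bar: Σ αᵢΔT Lᵢ = 13.1×10⁻⁶×109×210 + 16.1×10⁻⁶×109×600 + 11.2×10⁻⁶×109×500 = 1.963 mm.
The walls prevent any net length change, so an axial force P (same in every segment) develops. Compatibility: P · Σ Lᵢ/(AᵢEᵢ) = δ_free.
The series flexibility is Σ Lᵢ/(AᵢEᵢ) = 210/(1175×209×10³) + 600/(2275×122×10³) + 500/(200×102×10³) = 2.753×10⁻⁵ mm/N.
Hence P = δ_free / Σ(L/AE) = 1.963/2.753×10⁻⁵ = 71.32 kN (tensile).
For the nickel alloy segment, free thermal change = 13.1×10⁻⁶×109×210 = 0.2999 mm and elastic change from P = 71320×210/(1175×209×10³) = 0.06099 mm; these oppose, so the net change is 0.239 mm (segment shortens).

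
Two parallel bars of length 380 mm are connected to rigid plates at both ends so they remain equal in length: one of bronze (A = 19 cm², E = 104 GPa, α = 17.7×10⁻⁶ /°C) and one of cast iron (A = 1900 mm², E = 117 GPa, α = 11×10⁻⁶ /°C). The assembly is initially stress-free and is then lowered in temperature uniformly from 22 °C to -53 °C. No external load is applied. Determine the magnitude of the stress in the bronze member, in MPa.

σ ≈ 27.7 MPa (tensile)

Both members must finish at the same length. With the larger α, the bronze tends to over-contract; the plates restrain it, putting the bronze in tension and the cast iron in compression. With no external load the two internal forces are equal and opposite, magnitude P.
Equating the net (thermal + elastic) strains gives |α₁ − α₂|·ΔT = P·[1/(A₁E₁) + 1/(A₂E₂)].
|α₁ − α₂|·ΔT = 6.7×10⁻⁶ × 75 = 0.0005025.
1/(A₁E₁) + 1/(A₂E₂) = 1/(1900×104×10³) + 1/(1900×117×10³) = 9.559×10⁻⁹ N⁻¹.
So P = 0.0005025 / 9.559×10⁻⁹ = 52.57 kN.
σ_{bronze} = P/A₁ = 52570/1900 = 27.67 MPa, tensile.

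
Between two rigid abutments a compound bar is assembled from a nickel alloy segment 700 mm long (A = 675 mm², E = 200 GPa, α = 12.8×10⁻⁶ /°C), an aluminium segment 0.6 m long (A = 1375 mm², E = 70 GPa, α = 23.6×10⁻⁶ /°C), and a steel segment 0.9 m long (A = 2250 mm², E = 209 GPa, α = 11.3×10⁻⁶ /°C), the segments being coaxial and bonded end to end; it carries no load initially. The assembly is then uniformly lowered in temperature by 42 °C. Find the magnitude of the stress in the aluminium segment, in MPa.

σ ≈ 76.3 MPa (tensile)

With the walls removed the bar would change length by δ_free = Σ αᵢΔT Lᵢ = 12.8×10⁻⁶×42×700 + 23.6×10⁻⁶×42×600 + 11.3×10⁻⁶×42×900 = 1.398 mm.
The rigid supports impose zero overall length change; the single axial force P common to all segments must satisfy P Σ Lᵢ/(AᵢEᵢ) = δ_free.
Σ Lᵢ/(AᵢEᵢ) = 700/(675×200×10³) + 600/(1375×70×10³) + 900/(2250×209×10³) = 1.333×10⁻⁵ mm/N.
So P = 1.398 / 1.333×10⁻⁵ = 104.9 kN, tensile.
σ_{aluminium} = P / A = 104900 / 1375 = 76.27 MPa.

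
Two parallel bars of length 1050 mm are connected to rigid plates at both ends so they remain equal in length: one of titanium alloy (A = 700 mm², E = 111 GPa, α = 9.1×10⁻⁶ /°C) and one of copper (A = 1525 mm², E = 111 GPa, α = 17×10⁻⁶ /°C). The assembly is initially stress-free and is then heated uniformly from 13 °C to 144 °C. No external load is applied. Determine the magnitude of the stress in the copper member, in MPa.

σ ≈ 36.1 MPa (compressive)

Equilibrium of a rigid end plate with no external load gives equal and opposite internal forces ±P in the two members. Since α_{copper} > α_{titanium alloy}, heating drives the copper into compression and the titanium alloy into tension.
Compatibility of the two members (thermal + elastic change equal): (α₁ − α₂)ΔT = P·[1/(A₁E₁) + 1/(A₂E₂)].
|α₁ − α₂|·ΔT = 7.9×10⁻⁶ × 131 = 0.001035.
1/(A₁E₁) + 1/(A₂E₂) = 1/(700×111×10³) + 1/(1525×111×10³) = 1.878×10⁻⁸ N⁻¹.
P = 0.001035 / 1.878×10⁻⁸ = 55110 N = 55.11 kN.
σ_{copper} = P/A₂ = 55110/1525 = 36.14 MPa, compressive.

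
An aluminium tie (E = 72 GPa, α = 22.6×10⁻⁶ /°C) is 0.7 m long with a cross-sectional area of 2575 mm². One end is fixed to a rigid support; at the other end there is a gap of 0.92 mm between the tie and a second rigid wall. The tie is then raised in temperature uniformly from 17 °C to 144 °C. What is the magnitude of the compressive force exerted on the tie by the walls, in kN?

Free thermal elongation = αΔT L = 22.6×10⁻⁶ × 127 × 700 = 2.009 mm.
After closing the 0.92 mm clearance, 2.009 − 0.92 = 1.089 mm of expansion remains to be suppressed by the wall.
That suppressed elongation corresponds to σ = E·Δ/L = 72×10³ × 1.089/700 = 112 MPa.
P = σA = 112 × 2575 = 288.5 kN.

P ≈ 288 kN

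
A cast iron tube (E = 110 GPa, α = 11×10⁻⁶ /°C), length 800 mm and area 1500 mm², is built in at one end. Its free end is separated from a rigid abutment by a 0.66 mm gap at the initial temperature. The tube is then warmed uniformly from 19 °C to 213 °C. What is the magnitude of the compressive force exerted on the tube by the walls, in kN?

If the wall were absent the tube would grow by αΔT L = 11×10⁻⁶ × 194 × 800 = 1.707 mm.
After closing the 0.66 mm clearance, 1.707 − 0.66 = 1.047 mm of expansion remains to be suppressed by the wall.
So σ = E(δ_free − g)/L = 110×10³ × 1.047/800 = 144 MPa.
P = σA = 144 × 1500 = 216 kN.

P ≈ 216 kN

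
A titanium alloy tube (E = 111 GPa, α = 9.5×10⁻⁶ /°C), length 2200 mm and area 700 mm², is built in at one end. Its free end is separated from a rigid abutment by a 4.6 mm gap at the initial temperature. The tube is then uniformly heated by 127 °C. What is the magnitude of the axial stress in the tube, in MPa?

Unrestrained expansion: δ_free = αΔT L = 9.5×10⁻⁶ × 127 × 2200 = 2.654 mm.
Since δ_free = 2.65 mm is less than the 4.6 mm gap, the tube never touches the wall. No axial force develops.

σ ≈ 0 MPa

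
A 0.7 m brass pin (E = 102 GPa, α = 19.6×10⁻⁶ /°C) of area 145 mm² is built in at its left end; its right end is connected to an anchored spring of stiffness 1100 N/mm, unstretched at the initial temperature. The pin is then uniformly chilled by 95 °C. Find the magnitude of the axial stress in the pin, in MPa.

σ ≈ 9.4 MPa (tensile)

If the spring were absent the pin would shorten by αΔT L = 19.6×10⁻⁶ × 95 × 700 = 1.303 mm.
Let P be the tensile force in the spring. The pin extends elastically by PL/(AE) and the spring stretches by P/k; together these equal δ_free.
So P = δ_free / [L/(AE) + 1/k] = 1.303 / [ 700/(145×102×10³) + 1/(1100) ].
P = 1.303 / 0.0009564 = 1363 N.
σ = P/A = 1363/145 = 9.399 MPa.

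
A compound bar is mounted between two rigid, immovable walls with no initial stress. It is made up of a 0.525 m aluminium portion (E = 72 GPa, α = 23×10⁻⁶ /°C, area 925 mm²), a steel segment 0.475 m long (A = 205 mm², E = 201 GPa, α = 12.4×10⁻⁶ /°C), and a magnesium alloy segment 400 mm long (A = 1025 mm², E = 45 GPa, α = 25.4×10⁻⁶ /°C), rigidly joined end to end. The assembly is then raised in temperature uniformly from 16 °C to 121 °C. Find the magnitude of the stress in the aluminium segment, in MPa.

σ ≈ 114 MPa (compressive)

Free thermal expansion of the whole bar: Σ αᵢΔT Lᵢ = 23×10⁻⁶×105×525 + 12.4×10⁻⁶×105×475 + 25.4×10⁻⁶×105×400 = 2.953 mm.
The rigid supports impose zero overall length change; the single axial force P common to all segments must satisfy P Σ Lᵢ/(AᵢEᵢ) = δ_free.
The series flexibility is Σ Lᵢ/(AᵢEᵢ) = 525/(925×72×10³) + 475/(205×201×10³) + 400/(1025×45×10³) = 2.808×10⁻⁵ mm/N.
P = 2.953 / 2.808×10⁻⁵ = 105200 N = 105.2 kN, compressive.
σ_{aluminium} = P / A = 105200 / 925 = 113.7 MPa.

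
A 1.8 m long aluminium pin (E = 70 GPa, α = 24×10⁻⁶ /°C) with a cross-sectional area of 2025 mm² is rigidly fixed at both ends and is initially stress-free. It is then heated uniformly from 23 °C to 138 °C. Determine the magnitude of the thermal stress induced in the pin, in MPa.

σ ≈ 193 MPa (compressive)

With length fixed, the mechanical strain must cancel the thermal strain αΔT = 24×10⁻⁶ × 115 = 2760×10⁻⁶.
σ = EαΔT = 70×10³ × 24×10⁻⁶ × 115 = 193.2 MPa (compressive; the pin is trying to expand).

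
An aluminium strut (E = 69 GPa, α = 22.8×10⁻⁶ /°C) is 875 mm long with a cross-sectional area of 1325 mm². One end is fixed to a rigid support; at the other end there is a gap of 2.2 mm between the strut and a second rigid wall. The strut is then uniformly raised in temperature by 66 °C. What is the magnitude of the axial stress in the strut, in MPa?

σ ≈ 0 MPa

If the wall were absent the strut would grow by αΔT L = 22.8×10⁻⁶ × 66 × 875 = 1.317 mm.
This is smaller than the 2.2 mm clearance, so the strut expands freely without reaching the stop — the stress is zero.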